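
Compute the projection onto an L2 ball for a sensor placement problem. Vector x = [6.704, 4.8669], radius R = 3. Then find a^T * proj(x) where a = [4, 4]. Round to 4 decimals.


Step 1: Compute ||x|| (intermediates to 6 decimals).
||x|| = sqrt(6.704^2 + 4.8669^2) = 8.284343
Step 2: Project.
Since ||x|| > R, scale = R/||x|| = 3/8.284343 = 0.362129, proj(x) = scale * x
proj(x) = [2.427713, 1.762446]
Step 3: Dot product.
a^T * proj(x) = 4*2.427713 + 4*1.762446 = 16.7606


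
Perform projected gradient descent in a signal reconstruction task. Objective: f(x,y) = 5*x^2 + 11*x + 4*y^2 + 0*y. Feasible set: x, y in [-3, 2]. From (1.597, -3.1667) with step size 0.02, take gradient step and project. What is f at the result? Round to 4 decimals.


Step 1: Compute gradient at (1.597, -3.1667).
grad_x = 2*5*1.597 + 11 = 26.97
grad_y = 2*4*-3.1667 + 0 = -25.3336
Step 2: Gradient step.
x_raw = 1.597 - 0.02*26.97 = 1.0576
y_raw = -3.1667 - 0.02*-25.3336 = -2.66
Step 3: Project onto [-3, 2].
x_proj = clip(1.0576) = 1.0576
y_proj = clip(-2.66) = -2.66
Step 4: Evaluate f.
f(1.0576, -2.66) = 45.5292


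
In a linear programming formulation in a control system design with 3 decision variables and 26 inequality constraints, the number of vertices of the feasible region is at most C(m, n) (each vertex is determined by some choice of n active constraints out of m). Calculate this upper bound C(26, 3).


Each vertex corresponds to some choice of n active constraints out of m, so the number of vertices is at most C(m, n) = m! / (n!(m-n)!).
m = 26, n = 3
Numerator: 26 * 25 * 24
Denominator: 3! = 6
C(26, 3) = 2600


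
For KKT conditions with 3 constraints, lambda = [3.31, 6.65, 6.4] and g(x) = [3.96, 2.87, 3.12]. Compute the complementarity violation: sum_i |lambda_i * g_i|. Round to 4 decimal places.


KKT complementary slackness check:
lambda_1 * g_1 = 3.31 * 3.96 = 13.1076
lambda_2 * g_2 = 6.65 * 2.87 = 19.0855
lambda_3 * g_3 = 6.4 * 3.12 = 19.968
Total violation = 13.1076 + 19.0855 + 19.968 = 52.1611


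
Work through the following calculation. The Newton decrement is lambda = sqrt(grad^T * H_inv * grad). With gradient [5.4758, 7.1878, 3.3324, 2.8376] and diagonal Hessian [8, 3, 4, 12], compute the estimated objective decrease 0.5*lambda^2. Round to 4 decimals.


Step 1: H is diagonal, so H^(-1) * g = [0.6845, 2.3959, 0.8331, 0.2365].
Step 2: g^T H^(-1) g = sum_i g_i^2 / H_ii
  = (5.4758)^2/8 + (7.1878)^2/3 + (3.3324)^2/4 + (2.8376)^2/12
  = 3.748 + 17.2215 + 2.7762 + 0.671 = 24.4168
Step 3: Objective decrease = 0.5 * g^T H^(-1) g = 12.2084


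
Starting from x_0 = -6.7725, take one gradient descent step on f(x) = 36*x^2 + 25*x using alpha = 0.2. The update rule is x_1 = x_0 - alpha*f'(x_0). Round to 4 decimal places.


We compute the gradient at x_0 and apply the update.
f'(x) = 72*x + 25
f'(-6.7725) = 72*-6.7725 + 25 = -462.62
x_1 = -6.7725 - 0.2*-462.62 = 85.7515


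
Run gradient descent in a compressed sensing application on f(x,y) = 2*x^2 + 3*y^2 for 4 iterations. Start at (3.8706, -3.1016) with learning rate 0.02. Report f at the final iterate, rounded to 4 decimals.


Gradient descent on f(x,y) = 2*x^2 + 3*y^2.
Starting point: (3.8706, -3.1016), alpha = 0.02
Step 1: grad_x = 2*2*3.8706 = 15.4824, grad_y = 2*3*-3.1016 = -18.6096
  x_1 = 3.8706 - 0.02*15.4824 = 3.561
  y_1 = -3.1016 - 0.02*-18.6096 = -2.7294
Step 2: grad_x = 2*2*3.561 = 14.2438, grad_y = 2*3*-2.7294 = -16.3764
  x_2 = 3.561 - 0.02*14.2438 = 3.2761
  y_2 = -2.7294 - 0.02*-16.3764 = -2.4019
Step 3: grad_x = 2*2*3.2761 = 13.1043, grad_y = 2*3*-2.4019 = -14.4113
  x_3 = 3.2761 - 0.02*13.1043 = 3.014
  y_3 = -2.4019 - 0.02*-14.4113 = -2.1137
Step 4: grad_x = 2*2*3.014 = 12.056, grad_y = 2*3*-2.1137 = -12.6819
  x_4 = 3.014 - 0.02*12.056 = 2.7729
  y_4 = -2.1137 - 0.02*-12.6819 = -1.86
f(2.7729, -1.86) = 2*2.7729^2 + 3*(-1.86)^2 = 25.7566


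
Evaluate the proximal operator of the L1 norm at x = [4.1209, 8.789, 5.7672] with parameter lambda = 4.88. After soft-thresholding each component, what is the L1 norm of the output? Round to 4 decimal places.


Soft-thresholding with lambda = 4.88:
prox(4.1209) = sign(4.1209)*max(|4.1209| - 4.88, 0) = 0.0
prox(8.789) = sign(8.789)*max(|8.789| - 4.88, 0) = 3.909
prox(5.7672) = sign(5.7672)*max(|5.7672| - 4.88, 0) = 0.8872
prox(x) = [0.0, 3.909, 0.8872]
||prox(x)||_1 = 0.0 + 3.909 + 0.8872 = 4.7962


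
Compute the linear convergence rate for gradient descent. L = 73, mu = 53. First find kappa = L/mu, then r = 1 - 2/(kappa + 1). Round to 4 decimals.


Step 1: Compute the condition number.
kappa = L/mu = 73/53 = 1.3774
Step 2: Compute the convergence rate.
r = 1 - 2/(kappa + 1) = 1 - 2*mu/(L + mu) = (L - mu)/(L + mu) = 20/126 = 0.1587


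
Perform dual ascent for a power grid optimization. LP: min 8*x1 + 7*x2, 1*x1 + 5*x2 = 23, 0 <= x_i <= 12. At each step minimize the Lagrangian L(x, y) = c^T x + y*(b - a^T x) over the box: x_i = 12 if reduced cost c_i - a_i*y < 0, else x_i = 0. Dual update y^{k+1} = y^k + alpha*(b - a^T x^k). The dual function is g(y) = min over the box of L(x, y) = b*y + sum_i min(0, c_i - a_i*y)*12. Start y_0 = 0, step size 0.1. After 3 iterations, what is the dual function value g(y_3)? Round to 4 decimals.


Dual ascent for LP: min 8*x1 + 7*x2, 1*x1 + 5*x2 = 23, 0 <= x_i <= 12
Step 1: y^k = 0.0, reduced costs: (8.0, 7.0)
  x^k = (0.0, 0.0), subgradient = b - a^T x = 23.0
  y^{k+1} = 0.0 + 0.1*23.0 = 2.3
Step 2: y^k = 2.3, reduced costs: (5.7, -4.5)
  x^k = (0.0, 12.0), subgradient = b - a^T x = -37.0
  y^{k+1} = 2.3 + 0.1*-37.0 = -1.4
Step 3: y^k = -1.4, reduced costs: (9.4, 14.0)
  x^k = (0.0, 0.0), subgradient = b - a^T x = 23.0
  y^{k+1} = -1.4 + 0.1*23.0 = 0.9
Dual objective at y_3 = 0.9: reduced costs (7.1, 2.5), box minimizer x = (0.0, 0.0)
g(y_3) = b*y + (c1 - a1*y)*x1 + (c2 - a2*y)*x2 = 23*0.9 + 7.1*0.0 + 2.5*0.0 = 20.7 + 0.0 + 0.0 = 20.7


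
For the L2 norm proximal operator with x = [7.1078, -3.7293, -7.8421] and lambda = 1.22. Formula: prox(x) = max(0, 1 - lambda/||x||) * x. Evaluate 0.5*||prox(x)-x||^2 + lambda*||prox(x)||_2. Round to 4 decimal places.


Step 1: Compute ||x||.
||x|| = 11.2217
Step 2: Compute scaling factor.
scale = max(0, 1 - 1.22/11.2217) = 0.8913
Step 3: prox(x) = [6.3351, -3.3239, -6.9895]
||prox(x)|| = 10.0017
Step 4: Proximal objective.
0.5*||prox-x||^2 = 0.7442
lambda*||prox|| = 12.2021
Total = 12.9463


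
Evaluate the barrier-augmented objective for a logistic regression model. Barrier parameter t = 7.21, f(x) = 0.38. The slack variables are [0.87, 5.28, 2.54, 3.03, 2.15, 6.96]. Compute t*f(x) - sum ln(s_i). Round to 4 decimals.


Step 1: Compute log-barrier.
ln values: [-0.1393, 1.6639, 0.9322, 1.1086, 0.7655, 1.9402]
phi = -(-0.1393 + 1.6639 + 0.9322 + 1.1086 + 0.7655 + 1.9402) = -6.271
Step 2: Compute augmented objective.
t*f(x) = 7.21*0.38 = 2.7398
Total = 2.7398 - 6.271 = -3.5312


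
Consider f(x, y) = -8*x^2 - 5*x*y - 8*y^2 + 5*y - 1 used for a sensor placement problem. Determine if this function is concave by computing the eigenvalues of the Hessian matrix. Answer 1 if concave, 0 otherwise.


The Hessian of f(x,y) = -8*x^2 - 5*x*y - 8*y^2 + 5*y - 1 is:
H = [[-16, -5], [-5, -16]]
Trace = -16 - 16 = -32
Determinant = -16*-16 - (-5)^2 = 231
Discriminant = (-32)^2 - 4*231 = 100.0
Eigenvalues: lambda_1 = -21.0, lambda_2 = -11.0
The function is concave.

1


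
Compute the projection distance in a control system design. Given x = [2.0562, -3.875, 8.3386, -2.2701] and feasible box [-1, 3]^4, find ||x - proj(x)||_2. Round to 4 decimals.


Project each component onto [-1, 3].
clip(2.0562) = 2.0562, clip(-3.875) = -1.0, clip(8.3386) = 3.0, clip(-2.2701) = -1.0
Projection = [2.0562, -1.0, 3.0, -1.0]
Squared diffs: [0.0, 8.2656, 28.5006, 1.6132]
Distance = sqrt(38.3794) = 6.1951


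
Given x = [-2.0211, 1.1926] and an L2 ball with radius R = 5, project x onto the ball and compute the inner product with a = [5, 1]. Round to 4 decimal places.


Step 1: Compute ||x|| (intermediates to 6 decimals).
||x|| = sqrt((-2.0211)^2 + 1.1926^2) = 2.34673
Step 2: Project.
Since ||x|| <= R, proj = x (no scaling needed).
proj(x) = [-2.0211, 1.1926]
Step 3: Dot product.
a^T * proj(x) = 5*(-2.0211) + 1*1.1926 = -8.9129


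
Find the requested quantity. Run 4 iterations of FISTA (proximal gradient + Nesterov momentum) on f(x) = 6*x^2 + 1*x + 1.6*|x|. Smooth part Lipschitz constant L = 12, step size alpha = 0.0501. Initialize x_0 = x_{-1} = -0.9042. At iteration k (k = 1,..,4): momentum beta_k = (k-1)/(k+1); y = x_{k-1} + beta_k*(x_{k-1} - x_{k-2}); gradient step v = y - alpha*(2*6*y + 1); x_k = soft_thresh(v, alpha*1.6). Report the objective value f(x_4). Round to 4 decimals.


FISTA on f(x) = 6*x^2 + 1*x + 1.6*|x|
L = 12, alpha = 0.0501
Iteration 1: beta = 0.0, y = -0.9042 + 0.0*(-0.9042 + 0.9042) = -0.9042
  grad(y) = -9.8504, v = y - alpha*grad = -0.4107
  prox(v) = soft_thresh(-0.4107, 0.0802) = -0.3305
Iteration 2: beta = 0.3333, y = -0.3305 + 0.3333*(-0.3305 + 0.9042) = -0.1393
  grad(y) = -0.6718, v = y - alpha*grad = -0.1057
  prox(v) = soft_thresh(-0.1057, 0.0802) = -0.0255
Iteration 3: beta = 0.5, y = -0.0255 + 0.5*(-0.0255 + 0.3305) = 0.127
  grad(y) = 2.5242, v = y - alpha*grad = 0.0006
  prox(v) = soft_thresh(0.0006, 0.0802) = 0.0
Iteration 4: beta = 0.6, y = 0.0 + 0.6*(0.0 + 0.0255) = 0.0153
  grad(y) = 1.1836, v = y - alpha*grad = -0.044
  prox(v) = soft_thresh(-0.044, 0.0802) = 0.0
f(x_4) = 6*0.0^2 + 1*0.0 + 1.6*|0.0| = 0.0


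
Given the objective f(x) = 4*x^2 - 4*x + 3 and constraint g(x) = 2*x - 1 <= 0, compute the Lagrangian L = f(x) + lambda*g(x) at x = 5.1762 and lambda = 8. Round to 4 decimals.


Step 1: Evaluate f(x).
f(5.1762) = 4*5.1762^2 - 4*5.1762 + 3 = 89.4674
Step 2: Evaluate g(x).
g(5.1762) = 2*5.1762 - 1 = 9.3524
Step 3: Compute Lagrangian.
L = 89.4674 + 8*9.3524 = 164.2866


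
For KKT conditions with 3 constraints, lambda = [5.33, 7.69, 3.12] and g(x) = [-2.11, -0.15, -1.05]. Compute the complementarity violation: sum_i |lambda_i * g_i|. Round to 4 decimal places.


KKT complementary slackness check:
lambda_1 * g_1 = 5.33 * -2.11 = -11.2463
lambda_2 * g_2 = 7.69 * -0.15 = -1.1535
lambda_3 * g_3 = 3.12 * -1.05 = -3.276
Total violation = 11.2463 + 1.1535 + 3.276 = 15.6758


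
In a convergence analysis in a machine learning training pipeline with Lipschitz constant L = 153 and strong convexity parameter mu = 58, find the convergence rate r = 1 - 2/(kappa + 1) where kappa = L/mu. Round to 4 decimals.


Step 1: Compute the condition number.
kappa = L/mu = 153/58 = 2.6379
Step 2: Compute the convergence rate.
r = 1 - 2/(kappa + 1) = 1 - 2*mu/(L + mu) = (L - mu)/(L + mu) = 95/211 = 0.4502


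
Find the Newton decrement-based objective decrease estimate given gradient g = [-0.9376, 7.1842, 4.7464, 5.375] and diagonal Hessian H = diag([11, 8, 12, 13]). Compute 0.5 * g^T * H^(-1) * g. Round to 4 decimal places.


Step 1: H is diagonal, so H^(-1) * g = [-0.0852, 0.898, 0.3955, 0.4135].
Step 2: g^T H^(-1) g = sum_i g_i^2 / H_ii
  = (-0.9376)^2/11 + (7.1842)^2/8 + (4.7464)^2/12 + (5.375)^2/13
  = 0.0799 + 6.4516 + 1.8774 + 2.2224 = 10.6312
Step 3: Objective decrease = 0.5 * g^T H^(-1) g = 5.3156


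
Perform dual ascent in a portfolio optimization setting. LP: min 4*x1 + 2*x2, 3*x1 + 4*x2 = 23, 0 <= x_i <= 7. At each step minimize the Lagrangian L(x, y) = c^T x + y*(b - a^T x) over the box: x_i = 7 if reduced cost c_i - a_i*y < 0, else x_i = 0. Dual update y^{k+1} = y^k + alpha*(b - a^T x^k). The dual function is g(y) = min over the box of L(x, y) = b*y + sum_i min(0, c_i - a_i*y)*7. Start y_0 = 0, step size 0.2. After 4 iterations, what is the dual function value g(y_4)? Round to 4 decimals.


Dual ascent for LP: min 4*x1 + 2*x2, 3*x1 + 4*x2 = 23, 0 <= x_i <= 7
Step 1: y^k = 0.0, reduced costs: (4.0, 2.0)
  x^k = (0.0, 0.0), subgradient = b - a^T x = 23.0
  y^{k+1} = 0.0 + 0.2*23.0 = 4.6
Step 2: y^k = 4.6, reduced costs: (-9.8, -16.4)
  x^k = (7.0, 7.0), subgradient = b - a^T x = -26.0
  y^{k+1} = 4.6 + 0.2*-26.0 = -0.6
Step 3: y^k = -0.6, reduced costs: (5.8, 4.4)
  x^k = (0.0, 0.0), subgradient = b - a^T x = 23.0
  y^{k+1} = -0.6 + 0.2*23.0 = 4.0
Step 4: y^k = 4.0, reduced costs: (-8.0, -14.0)
  x^k = (7.0, 7.0), subgradient = b - a^T x = -26.0
  y^{k+1} = 4.0 + 0.2*-26.0 = -1.2
Dual objective at y_4 = -1.2: reduced costs (7.6, 6.8), box minimizer x = (0.0, 0.0)
g(y_4) = b*y + (c1 - a1*y)*x1 + (c2 - a2*y)*x2 = 23*(-1.2) + 7.6*0.0 + 6.8*0.0 = -27.6 + 0.0 + 0.0 = -27.6


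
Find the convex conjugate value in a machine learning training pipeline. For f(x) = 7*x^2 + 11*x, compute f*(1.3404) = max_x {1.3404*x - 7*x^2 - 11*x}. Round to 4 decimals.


f*(y) = sup_x {y*x - a*x^2 - b*x} = sup_x {(y-b)*x - a*x^2}
FOC: (y - b) - 2a*x = 0 => x* = (y - b)/(2a)
x* = (1.3404 - 11)/(2*7) = -0.69
f*(1.3404) = (y-b)^2/(4a) = (1.3404 - 11)^2/(4*7)
= 93.3079/28 = 3.3324


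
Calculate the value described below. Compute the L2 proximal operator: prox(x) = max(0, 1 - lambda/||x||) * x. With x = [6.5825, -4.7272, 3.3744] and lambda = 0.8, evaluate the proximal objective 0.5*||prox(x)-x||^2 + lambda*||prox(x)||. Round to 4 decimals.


Step 1: Compute ||x||.
||x|| = 8.7785
Step 2: Compute scaling factor.
scale = max(0, 1 - 0.8/8.7785) = 0.9089
Step 3: prox(x) = [5.9826, -4.2964, 3.0669]
||prox(x)|| = 7.9785
Step 4: Proximal objective.
0.5*||prox-x||^2 = 0.32
lambda*||prox|| = 6.3828
Total = 6.7028


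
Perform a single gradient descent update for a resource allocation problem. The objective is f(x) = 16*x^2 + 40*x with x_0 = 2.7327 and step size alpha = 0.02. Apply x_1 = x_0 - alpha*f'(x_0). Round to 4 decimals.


We compute the gradient at x_0 and apply the update.
f'(x) = 32*x + 40
f'(2.7327) = 32*2.7327 + 40 = 127.4464
x_1 = 2.7327 - 0.02*127.4464 = 0.1838


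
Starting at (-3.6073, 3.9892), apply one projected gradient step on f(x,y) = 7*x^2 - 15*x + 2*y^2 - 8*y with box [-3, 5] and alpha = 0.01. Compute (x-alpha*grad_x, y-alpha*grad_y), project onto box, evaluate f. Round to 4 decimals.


Step 1: Compute gradient at (-3.6073, 3.9892).
grad_x = 2*7*-3.6073 - 15 = -65.5022
grad_y = 2*2*3.9892 - 8 = 7.9568
Step 2: Gradient step.
x_raw = -3.6073 - 0.01*-65.5022 = -2.9523
y_raw = 3.9892 - 0.01*7.9568 = 3.9096
Step 3: Project onto [-3, 5].
x_proj = clip(-2.9523) = -2.9523
y_proj = clip(3.9096) = 3.9096
Step 4: Evaluate f.
f(-2.9523, 3.9096) = 104.5892


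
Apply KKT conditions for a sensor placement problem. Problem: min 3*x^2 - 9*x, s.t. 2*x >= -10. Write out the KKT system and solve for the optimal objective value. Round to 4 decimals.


Step 1: Try lambda = 0 (constraint inactive).
Stationarity: 2*3*x - 9 = 0
x* = 9/(2*3) = 1.5
Check constraint: 2*1.5 = 3.0 >= -10 -- satisfied.
Step 2: Compute optimal value.
f(x*) = 3*1.5^2 - 9*1.5 = -6.75


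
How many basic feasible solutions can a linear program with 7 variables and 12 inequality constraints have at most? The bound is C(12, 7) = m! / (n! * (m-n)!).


Each vertex corresponds to some choice of n active constraints out of m, so the number of vertices is at most C(m, n) = m! / (n!(m-n)!).
m = 12, n = 7
Numerator: 12 * 11 * 10 * 9 * 8 * 7 * 6
Denominator: 7! = 5040
C(12, 7) = 792


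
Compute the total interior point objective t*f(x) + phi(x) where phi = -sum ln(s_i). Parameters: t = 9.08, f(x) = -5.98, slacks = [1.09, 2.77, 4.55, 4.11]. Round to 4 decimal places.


Step 1: Compute log-barrier.
ln values: [0.0862, 1.0188, 1.5151, 1.4134]
phi = -(0.0862 + 1.0188 + 1.5151 + 1.4134) = -4.0336
Step 2: Compute augmented objective.
t*f(x) = 9.08*-5.98 = -54.2984
Total = -54.2984 - 4.0336 = -58.332


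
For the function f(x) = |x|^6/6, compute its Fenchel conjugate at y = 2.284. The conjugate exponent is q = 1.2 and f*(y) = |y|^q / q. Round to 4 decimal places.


The conjugate exponent q satisfies 1/p + 1/q = 1.
p = 6, so q = 6/(6 - 1) = 1.2
|y|^q = 2.284^1.2 = 2.6942
f*(2.284) = 2.6942 / 1.2 = 2.2452


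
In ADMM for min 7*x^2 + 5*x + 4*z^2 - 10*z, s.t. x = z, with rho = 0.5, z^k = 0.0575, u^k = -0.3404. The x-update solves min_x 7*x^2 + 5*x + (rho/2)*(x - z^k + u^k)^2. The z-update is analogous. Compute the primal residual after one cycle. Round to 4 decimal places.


ADMM iteration with rho = 0.5, z^k = 0.0575, u^k = -0.3404
Step 1: x-update.
Minimize 7*x^2 + 5*x + (0.5/2)*(x - 0.0575 - 0.3404)^2
FOC: (2*7 + 0.5)*x = -5 + 0.5*(0.0575 + 0.3404)
x^{k+1} = -0.3311
Step 2: z-update.
Minimize 4*z^2 - 10*z + (0.5/2)*(-0.3311 - z - 0.3404)^2
FOC: (2*4 + 0.5)*z = 10 + 0.5*(-0.3311 - 0.3404)
z^{k+1} = 1.137
Step 3: u-update.
u^{k+1} = -0.3404 - 0.3311 - 1.137 = -1.8085
Step 4: Primal residual = |-0.3311 - 1.137| = 1.4681


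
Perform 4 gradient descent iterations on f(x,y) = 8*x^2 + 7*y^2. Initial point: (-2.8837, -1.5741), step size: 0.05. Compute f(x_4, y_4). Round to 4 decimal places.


Gradient descent on f(x,y) = 8*x^2 + 7*y^2.
Starting point: (-2.8837, -1.5741), alpha = 0.05
Step 1: grad_x = 2*8*-2.8837 = -46.1392, grad_y = 2*7*-1.5741 = -22.0374
  x_1 = -2.8837 - 0.05*-46.1392 = -0.5767
  y_1 = -1.5741 - 0.05*-22.0374 = -0.4722
Step 2: grad_x = 2*8*-0.5767 = -9.2278, grad_y = 2*7*-0.4722 = -6.6112
  x_2 = -0.5767 - 0.05*-9.2278 = -0.1153
  y_2 = -0.4722 - 0.05*-6.6112 = -0.1417
Step 3: grad_x = 2*8*-0.1153 = -1.8456, grad_y = 2*7*-0.1417 = -1.9834
  x_3 = -0.1153 - 0.05*-1.8456 = -0.0231
  y_3 = -0.1417 - 0.05*-1.9834 = -0.0425
Step 4: grad_x = 2*8*-0.0231 = -0.3691, grad_y = 2*7*-0.0425 = -0.595
  x_4 = -0.0231 - 0.05*-0.3691 = -0.0046
  y_4 = -0.0425 - 0.05*-0.595 = -0.0128
f(-0.0046, -0.0128) = 8*(-0.0046)^2 + 7*(-0.0128)^2 = 0.0013


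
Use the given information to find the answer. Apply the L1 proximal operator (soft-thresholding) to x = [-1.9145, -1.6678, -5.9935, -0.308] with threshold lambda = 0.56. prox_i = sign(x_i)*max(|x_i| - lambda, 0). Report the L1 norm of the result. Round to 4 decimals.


Soft-thresholding with lambda = 0.56:
prox(-1.9145) = sign(-1.9145)*max(|-1.9145| - 0.56, 0) = -1.3545
prox(-1.6678) = sign(-1.6678)*max(|-1.6678| - 0.56, 0) = -1.1078
prox(-5.9935) = sign(-5.9935)*max(|-5.9935| - 0.56, 0) = -5.4335
prox(-0.308) = sign(-0.308)*max(|-0.308| - 0.56, 0) = 0.0
prox(x) = [-1.3545, -1.1078, -5.4335, 0.0]
||prox(x)||_1 = 1.3545 + 1.1078 + 5.4335 + 0.0 = 7.8958


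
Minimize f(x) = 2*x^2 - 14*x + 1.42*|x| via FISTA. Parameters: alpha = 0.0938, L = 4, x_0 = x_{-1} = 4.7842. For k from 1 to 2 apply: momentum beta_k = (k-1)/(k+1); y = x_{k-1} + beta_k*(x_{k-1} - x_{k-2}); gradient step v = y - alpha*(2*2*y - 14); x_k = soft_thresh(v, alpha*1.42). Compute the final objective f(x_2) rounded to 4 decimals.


FISTA on f(x) = 2*x^2 - 14*x + 1.42*|x|
L = 4, alpha = 0.0938
Iteration 1: beta = 0.0, y = 4.7842 + 0.0*(4.7842 - 4.7842) = 4.7842
  grad(y) = 5.1368, v = y - alpha*grad = 4.3024
  prox(v) = soft_thresh(4.3024, 0.1332) = 4.1692
Iteration 2: beta = 0.3333, y = 4.1692 + 0.3333*(4.1692 - 4.7842) = 3.9642
  grad(y) = 1.8567, v = y - alpha*grad = 3.79
  prox(v) = soft_thresh(3.79, 0.1332) = 3.6568
f(x_2) = 2*3.6568^2 - 14*3.6568 + 1.42*|3.6568| = -19.2581


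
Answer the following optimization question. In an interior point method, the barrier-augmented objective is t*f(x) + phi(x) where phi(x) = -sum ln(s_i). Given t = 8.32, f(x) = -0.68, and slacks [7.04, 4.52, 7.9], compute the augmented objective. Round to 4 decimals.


Step 1: Compute log-barrier.
ln values: [1.9516, 1.5085, 2.0669]
phi = -(1.9516 + 1.5085 + 2.0669) = -5.527
Step 2: Compute augmented objective.
t*f(x) = 8.32*-0.68 = -5.6576
Total = -5.6576 - 5.527 = -11.1846


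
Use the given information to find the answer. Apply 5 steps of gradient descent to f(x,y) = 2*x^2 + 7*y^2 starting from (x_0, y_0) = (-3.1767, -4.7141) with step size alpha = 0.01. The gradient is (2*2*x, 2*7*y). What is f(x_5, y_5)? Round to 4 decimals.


Gradient descent on f(x,y) = 2*x^2 + 7*y^2.
Starting point: (-3.1767, -4.7141), alpha = 0.01
Step 1: grad_x = 2*2*-3.1767 = -12.7068, grad_y = 2*7*-4.7141 = -65.9974
  x_1 = -3.1767 - 0.01*-12.7068 = -3.0496
  y_1 = -4.7141 - 0.01*-65.9974 = -4.0541
Step 2: grad_x = 2*2*-3.0496 = -12.1985, grad_y = 2*7*-4.0541 = -56.7578
  x_2 = -3.0496 - 0.01*-12.1985 = -2.9276
  y_2 = -4.0541 - 0.01*-56.7578 = -3.4865
Step 3: grad_x = 2*2*-2.9276 = -11.7106, grad_y = 2*7*-3.4865 = -48.8117
  x_3 = -2.9276 - 0.01*-11.7106 = -2.8105
  y_3 = -3.4865 - 0.01*-48.8117 = -2.9984
Step 4: grad_x = 2*2*-2.8105 = -11.2422, grad_y = 2*7*-2.9984 = -41.978
  x_4 = -2.8105 - 0.01*-11.2422 = -2.6981
  y_4 = -2.9984 - 0.01*-41.978 = -2.5787
Step 5: grad_x = 2*2*-2.6981 = -10.7925, grad_y = 2*7*-2.5787 = -36.1011
  x_5 = -2.6981 - 0.01*-10.7925 = -2.5902
  y_5 = -2.5787 - 0.01*-36.1011 = -2.2176
f(-2.5902, -2.2176) = 2*(-2.5902)^2 + 7*(-2.2176)^2 = 47.8437


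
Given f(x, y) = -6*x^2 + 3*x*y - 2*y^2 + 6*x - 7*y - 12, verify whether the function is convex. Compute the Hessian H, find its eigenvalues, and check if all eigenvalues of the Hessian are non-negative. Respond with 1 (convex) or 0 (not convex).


The Hessian of f(x,y) = -6*x^2 + 3*x*y - 2*y^2 + 6*x - 7*y - 12 is:
H = [[-12, 3], [3, -4]]
Trace = -12 - 4 = -16
Determinant = -12*-4 - (3)^2 = 39
Discriminant = (-16)^2 - 4*39 = 100.0
Eigenvalues: lambda_1 = -13.0, lambda_2 = -3.0
The function is not convex.

0


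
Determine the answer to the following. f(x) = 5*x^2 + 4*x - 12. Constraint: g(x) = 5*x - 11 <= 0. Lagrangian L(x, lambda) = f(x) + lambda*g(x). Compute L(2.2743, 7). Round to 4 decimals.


Step 1: Evaluate f(x).
f(2.2743) = 5*2.2743^2 + 4*2.2743 - 12 = 22.9594
Step 2: Evaluate g(x).
g(2.2743) = 5*2.2743 - 11 = 0.3715
Step 3: Compute Lagrangian.
L = 22.9594 + 7*0.3715 = 25.5599


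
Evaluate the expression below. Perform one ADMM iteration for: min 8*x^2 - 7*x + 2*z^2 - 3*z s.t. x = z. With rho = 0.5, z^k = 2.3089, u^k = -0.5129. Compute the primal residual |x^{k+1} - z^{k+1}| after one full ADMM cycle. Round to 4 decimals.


ADMM iteration with rho = 0.5, z^k = 2.3089, u^k = -0.5129
Step 1: x-update.
Minimize 8*x^2 - 7*x + (0.5/2)*(x - 2.3089 - 0.5129)^2
FOC: (2*8 + 0.5)*x = 7 + 0.5*(2.3089 + 0.5129)
x^{k+1} = 0.5098
Step 2: z-update.
Minimize 2*z^2 - 3*z + (0.5/2)*(0.5098 - z - 0.5129)^2
FOC: (2*2 + 0.5)*z = 3 + 0.5*(0.5098 - 0.5129)
z^{k+1} = 0.6663
Step 3: u-update.
u^{k+1} = -0.5129 + 0.5098 - 0.6663 = -0.6695
Step 4: Primal residual = |0.5098 - 0.6663| = 0.1566


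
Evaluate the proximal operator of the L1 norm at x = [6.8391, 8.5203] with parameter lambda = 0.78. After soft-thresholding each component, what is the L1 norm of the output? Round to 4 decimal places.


Soft-thresholding with lambda = 0.78:
prox(6.8391) = sign(6.8391)*max(|6.8391| - 0.78, 0) = 6.0591
prox(8.5203) = sign(8.5203)*max(|8.5203| - 0.78, 0) = 7.7403
prox(x) = [6.0591, 7.7403]
||prox(x)||_1 = 6.0591 + 7.7403 = 13.7994


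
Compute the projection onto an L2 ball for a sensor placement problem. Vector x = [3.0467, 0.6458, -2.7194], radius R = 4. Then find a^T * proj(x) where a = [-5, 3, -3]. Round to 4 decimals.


Step 1: Compute ||x|| (intermediates to 6 decimals).
||x|| = sqrt(3.0467^2 + 0.6458^2 + (-2.7194)^2) = 4.134559
Step 2: Project.
Since ||x|| > R, scale = R/||x|| = 4/4.134559 = 0.967455, proj(x) = scale * x
proj(x) = [2.947545, 0.624782, -2.630897]
Step 3: Dot product.
a^T * proj(x) = -5*2.947545 + 3*0.624782 - 3*(-2.630897) = -4.9707


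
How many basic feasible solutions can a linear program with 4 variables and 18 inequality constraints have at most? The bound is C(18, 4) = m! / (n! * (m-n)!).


Each vertex corresponds to some choice of n active constraints out of m, so the number of vertices is at most C(m, n) = m! / (n!(m-n)!).
m = 18, n = 4
Numerator: 18 * 17 * 16 * 15
Denominator: 4! = 24
C(18, 4) = 3060


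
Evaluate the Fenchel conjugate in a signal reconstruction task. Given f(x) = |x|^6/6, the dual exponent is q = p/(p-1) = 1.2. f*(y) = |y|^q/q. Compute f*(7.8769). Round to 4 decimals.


The conjugate exponent q satisfies 1/p + 1/q = 1.
p = 6, so q = 6/(6 - 1) = 1.2
|y|^q = 7.8769^1.2 = 11.9022
f*(7.8769) = 11.9022 / 1.2 = 9.9185


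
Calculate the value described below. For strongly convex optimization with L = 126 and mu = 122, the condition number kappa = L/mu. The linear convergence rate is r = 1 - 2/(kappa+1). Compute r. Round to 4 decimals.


Step 1: Compute the condition number.
kappa = L/mu = 126/122 = 1.0328
Step 2: Compute the convergence rate.
r = 1 - 2/(kappa + 1) = 1 - 2*mu/(L + mu) = (L - mu)/(L + mu) = 4/248 = 0.0161


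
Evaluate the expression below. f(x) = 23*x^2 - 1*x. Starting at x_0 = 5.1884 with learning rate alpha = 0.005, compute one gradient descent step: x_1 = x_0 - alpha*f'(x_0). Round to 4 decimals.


We compute the gradient at x_0 and apply the update.
f'(x) = 46*x - 1
f'(5.1884) = 46*5.1884 - 1 = 237.6664
x_1 = 5.1884 - 0.005*237.6664 = 4.0001


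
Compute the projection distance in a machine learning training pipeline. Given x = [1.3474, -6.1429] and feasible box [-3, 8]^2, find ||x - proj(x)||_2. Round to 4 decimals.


Project each component onto [-3, 8].
clip(1.3474) = 1.3474, clip(-6.1429) = -3.0
Projection = [1.3474, -3.0]
Squared diffs: [0.0, 9.8778]
Distance = sqrt(9.8778) = 3.1429


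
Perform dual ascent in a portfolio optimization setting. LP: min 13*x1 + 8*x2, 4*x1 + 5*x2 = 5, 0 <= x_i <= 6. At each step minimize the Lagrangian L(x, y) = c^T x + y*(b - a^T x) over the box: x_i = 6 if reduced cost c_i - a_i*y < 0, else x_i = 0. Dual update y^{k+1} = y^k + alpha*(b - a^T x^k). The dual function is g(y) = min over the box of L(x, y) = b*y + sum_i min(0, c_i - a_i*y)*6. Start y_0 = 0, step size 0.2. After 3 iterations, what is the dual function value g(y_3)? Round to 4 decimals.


Dual ascent for LP: min 13*x1 + 8*x2, 4*x1 + 5*x2 = 5, 0 <= x_i <= 6
Step 1: y^k = 0.0, reduced costs: (13.0, 8.0)
  x^k = (0.0, 0.0), subgradient = b - a^T x = 5.0
  y^{k+1} = 0.0 + 0.2*5.0 = 1.0
Step 2: y^k = 1.0, reduced costs: (9.0, 3.0)
  x^k = (0.0, 0.0), subgradient = b - a^T x = 5.0
  y^{k+1} = 1.0 + 0.2*5.0 = 2.0
Step 3: y^k = 2.0, reduced costs: (5.0, -2.0)
  x^k = (0.0, 6.0), subgradient = b - a^T x = -25.0
  y^{k+1} = 2.0 + 0.2*-25.0 = -3.0
Dual objective at y_3 = -3.0: reduced costs (25.0, 23.0), box minimizer x = (0.0, 0.0)
g(y_3) = b*y + (c1 - a1*y)*x1 + (c2 - a2*y)*x2 = 5*(-3.0) + 25.0*0.0 + 23.0*0.0 = -15.0 + 0.0 + 0.0 = -15.0


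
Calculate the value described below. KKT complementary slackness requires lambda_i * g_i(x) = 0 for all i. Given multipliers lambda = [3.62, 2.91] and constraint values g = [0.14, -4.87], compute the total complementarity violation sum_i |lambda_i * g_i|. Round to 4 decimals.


KKT complementary slackness check:
lambda_1 * g_1 = 3.62 * 0.14 = 0.5068
lambda_2 * g_2 = 2.91 * -4.87 = -14.1717
Total violation = 0.5068 + 14.1717 = 14.6785


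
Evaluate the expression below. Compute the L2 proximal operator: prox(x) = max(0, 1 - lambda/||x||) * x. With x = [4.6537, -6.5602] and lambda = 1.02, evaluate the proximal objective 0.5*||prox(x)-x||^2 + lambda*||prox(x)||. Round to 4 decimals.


Step 1: Compute ||x||.
||x|| = 8.0432
Step 2: Compute scaling factor.
scale = max(0, 1 - 1.02/8.0432) = 0.8732
Step 3: prox(x) = [4.0635, -5.7283]
||prox(x)|| = 7.0232
Step 4: Proximal objective.
0.5*||prox-x||^2 = 0.5202
lambda*||prox|| = 7.1637
Total = 7.6839


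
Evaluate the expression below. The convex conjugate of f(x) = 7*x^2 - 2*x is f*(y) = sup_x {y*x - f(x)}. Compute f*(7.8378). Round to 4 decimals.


f*(y) = sup_x {y*x - a*x^2 - b*x} = sup_x {(y-b)*x - a*x^2}
FOC: (y - b) - 2a*x = 0 => x* = (y - b)/(2a)
x* = (7.8378 + 2)/(2*7) = 0.7027
f*(7.8378) = (y-b)^2/(4a) = (7.8378 + 2)^2/(4*7)
= 96.7823/28 = 3.4565


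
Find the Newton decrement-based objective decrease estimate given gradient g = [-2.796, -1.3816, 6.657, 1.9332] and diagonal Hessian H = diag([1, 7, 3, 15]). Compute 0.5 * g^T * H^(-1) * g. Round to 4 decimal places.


Step 1: H is diagonal, so H^(-1) * g = [-2.796, -0.1974, 2.219, 0.1289].
Step 2: g^T H^(-1) g = sum_i g_i^2 / H_ii
  = (-2.796)^2/1 + (-1.3816)^2/7 + (6.657)^2/3 + (1.9332)^2/15
  = 7.8176 + 0.2727 + 14.7719 + 0.2492 = 23.1113
Step 3: Objective decrease = 0.5 * g^T H^(-1) g = 11.5557


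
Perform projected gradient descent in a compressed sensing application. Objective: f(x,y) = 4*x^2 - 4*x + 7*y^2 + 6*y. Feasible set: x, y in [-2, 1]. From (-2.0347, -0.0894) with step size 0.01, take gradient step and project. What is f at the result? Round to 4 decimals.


Step 1: Compute gradient at (-2.0347, -0.0894).
grad_x = 2*4*-2.0347 - 4 = -20.2776
grad_y = 2*7*-0.0894 + 6 = 4.7484
Step 2: Gradient step.
x_raw = -2.0347 - 0.01*-20.2776 = -1.8319
y_raw = -0.0894 - 0.01*4.7484 = -0.1369
Step 3: Project onto [-2, 1].
x_proj = clip(-1.8319) = -1.8319
y_proj = clip(-0.1369) = -0.1369
Step 4: Evaluate f.
f(-1.8319, -0.1369) = 20.0613


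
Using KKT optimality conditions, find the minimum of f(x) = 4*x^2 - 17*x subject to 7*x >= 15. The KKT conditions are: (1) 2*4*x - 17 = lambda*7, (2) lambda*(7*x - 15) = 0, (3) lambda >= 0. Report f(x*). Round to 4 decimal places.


Step 1: Try lambda = 0 (constraint inactive).
x_unc = 17/(2*4) = 2.125
Check: 7*2.125 = 14.875 < 15 -- violated!
Step 2: Constraint must be active: 7*x = 15
x* = 15/7 = 2.1429 (rounded; the exact value 15/7 is used below)
lambda = (2*4*(15/7) - 17)/7 = 0.0204
Step 3: Compute optimal value.
f(x*) = 4*(15/7)^2 - 17*(15/7) = -18.0612


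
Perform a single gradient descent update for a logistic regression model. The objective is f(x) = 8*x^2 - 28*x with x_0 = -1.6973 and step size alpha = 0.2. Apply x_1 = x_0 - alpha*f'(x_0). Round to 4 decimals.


We compute the gradient at x_0 and apply the update.
f'(x) = 16*x - 28
f'(-1.6973) = 16*-1.6973 - 28 = -55.1568
x_1 = -1.6973 - 0.2*-55.1568 = 9.3341


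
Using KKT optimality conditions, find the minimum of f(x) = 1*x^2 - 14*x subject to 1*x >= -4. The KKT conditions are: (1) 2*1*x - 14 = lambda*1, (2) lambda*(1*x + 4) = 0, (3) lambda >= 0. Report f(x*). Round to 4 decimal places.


Step 1: Try lambda = 0 (constraint inactive).
Stationarity: 2*1*x - 14 = 0
x* = 14/(2*1) = 7.0
Check constraint: 1*7.0 = 7.0 >= -4 -- satisfied.
Step 2: Compute optimal value.
f(x*) = 1*7.0^2 - 14*7.0 = -49.0


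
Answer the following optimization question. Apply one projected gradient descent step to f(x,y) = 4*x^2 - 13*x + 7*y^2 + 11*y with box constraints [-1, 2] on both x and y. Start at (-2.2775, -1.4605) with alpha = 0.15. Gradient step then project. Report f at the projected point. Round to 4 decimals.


Step 1: Compute gradient at (-2.2775, -1.4605).
grad_x = 2*4*-2.2775 - 13 = -31.22
grad_y = 2*7*-1.4605 + 11 = -9.447
Step 2: Gradient step.
x_raw = -2.2775 - 0.15*-31.22 = 2.4055
y_raw = -1.4605 - 0.15*-9.447 = -0.0435
Step 3: Project onto [-1, 2].
x_proj = clip(2.4055) = 2.0
y_proj = clip(-0.0435) = -0.0435
Step 4: Evaluate f.
f(2.0, -0.0435) = -10.4647


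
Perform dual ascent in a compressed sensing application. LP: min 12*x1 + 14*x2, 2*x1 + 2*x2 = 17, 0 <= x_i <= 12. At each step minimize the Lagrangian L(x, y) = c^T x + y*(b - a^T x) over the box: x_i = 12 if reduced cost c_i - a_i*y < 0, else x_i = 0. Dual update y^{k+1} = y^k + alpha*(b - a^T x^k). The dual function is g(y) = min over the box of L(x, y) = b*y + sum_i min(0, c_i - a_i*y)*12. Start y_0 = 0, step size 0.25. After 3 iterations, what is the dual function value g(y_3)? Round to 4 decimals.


Dual ascent for LP: min 12*x1 + 14*x2, 2*x1 + 2*x2 = 17, 0 <= x_i <= 12
Step 1: y^k = 0.0, reduced costs: (12.0, 14.0)
  x^k = (0.0, 0.0), subgradient = b - a^T x = 17.0
  y^{k+1} = 0.0 + 0.25*17.0 = 4.25
Step 2: y^k = 4.25, reduced costs: (3.5, 5.5)
  x^k = (0.0, 0.0), subgradient = b - a^T x = 17.0
  y^{k+1} = 4.25 + 0.25*17.0 = 8.5
Step 3: y^k = 8.5, reduced costs: (-5.0, -3.0)
  x^k = (12.0, 12.0), subgradient = b - a^T x = -31.0
  y^{k+1} = 8.5 + 0.25*-31.0 = 0.75
Dual objective at y_3 = 0.75: reduced costs (10.5, 12.5), box minimizer x = (0.0, 0.0)
g(y_3) = b*y + (c1 - a1*y)*x1 + (c2 - a2*y)*x2 = 17*0.75 + 10.5*0.0 + 12.5*0.0 = 12.75 + 0.0 + 0.0 = 12.75


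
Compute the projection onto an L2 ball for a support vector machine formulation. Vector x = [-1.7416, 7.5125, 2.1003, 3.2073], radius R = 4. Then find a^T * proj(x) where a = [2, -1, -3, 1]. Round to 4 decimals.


Step 1: Compute ||x|| (intermediates to 6 decimals).
||x|| = sqrt((-1.7416)^2 + 7.5125^2 + 2.1003^2 + 3.2073^2) = 8.612134
Step 2: Project.
Since ||x|| > R, scale = R/||x|| = 4/8.612134 = 0.464461, proj(x) = scale * x
proj(x) = [-0.808905, 3.489263, 0.975507, 1.489666]
Step 3: Dot product.
a^T * proj(x) = 2*(-0.808905) - 1*3.489263 - 3*0.975507 + 1*1.489666 = -6.5439


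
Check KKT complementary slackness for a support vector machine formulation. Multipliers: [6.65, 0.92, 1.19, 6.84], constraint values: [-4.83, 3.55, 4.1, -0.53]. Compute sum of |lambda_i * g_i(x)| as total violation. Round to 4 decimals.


KKT complementary slackness check:
lambda_1 * g_1 = 6.65 * -4.83 = -32.1195
lambda_2 * g_2 = 0.92 * 3.55 = 3.266
lambda_3 * g_3 = 1.19 * 4.1 = 4.879
lambda_4 * g_4 = 6.84 * -0.53 = -3.6252
Total violation = 32.1195 + 3.266 + 4.879 + 3.6252 = 43.8897


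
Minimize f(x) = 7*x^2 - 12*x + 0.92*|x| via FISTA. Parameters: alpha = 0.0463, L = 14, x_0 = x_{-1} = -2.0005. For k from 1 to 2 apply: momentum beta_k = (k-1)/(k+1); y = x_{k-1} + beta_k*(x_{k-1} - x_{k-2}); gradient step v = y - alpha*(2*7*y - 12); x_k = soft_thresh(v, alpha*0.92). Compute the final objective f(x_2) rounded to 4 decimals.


FISTA on f(x) = 7*x^2 - 12*x + 0.92*|x|
L = 14, alpha = 0.0463
Iteration 1: beta = 0.0, y = -2.0005 + 0.0*(-2.0005 + 2.0005) = -2.0005
  grad(y) = -40.007, v = y - alpha*grad = -0.1482
  prox(v) = soft_thresh(-0.1482, 0.0426) = -0.1056
Iteration 2: beta = 0.3333, y = -0.1056 + 0.3333*(-0.1056 + 2.0005) = 0.5261
  grad(y) = -4.6352, v = y - alpha*grad = 0.7407
  prox(v) = soft_thresh(0.7407, 0.0426) = 0.6981
f(x_2) = 7*0.6981^2 - 12*0.6981 + 0.92*|0.6981| = -4.3235


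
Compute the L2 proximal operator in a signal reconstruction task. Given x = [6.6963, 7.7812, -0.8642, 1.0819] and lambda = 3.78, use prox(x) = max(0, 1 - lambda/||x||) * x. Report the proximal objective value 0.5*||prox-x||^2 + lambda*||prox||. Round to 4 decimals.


Step 1: Compute ||x||.
||x|| = 10.3588
Step 2: Compute scaling factor.
scale = max(0, 1 - 3.78/10.3588) = 0.6351
Step 3: prox(x) = [4.2528, 4.9418, -0.5488, 0.6871]
||prox(x)|| = 6.5788
Step 4: Proximal objective.
0.5*||prox-x||^2 = 7.1442
lambda*||prox|| = 24.8679
Total = 32.0121


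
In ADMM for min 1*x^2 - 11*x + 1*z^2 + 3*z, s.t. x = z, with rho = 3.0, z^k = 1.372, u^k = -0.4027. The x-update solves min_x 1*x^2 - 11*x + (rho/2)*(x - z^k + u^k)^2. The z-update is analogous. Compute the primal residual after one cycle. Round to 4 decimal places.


ADMM iteration with rho = 3.0, z^k = 1.372, u^k = -0.4027
Step 1: x-update.
Minimize 1*x^2 - 11*x + (3.0/2)*(x - 1.372 - 0.4027)^2
FOC: (2*1 + 3.0)*x = 11 + 3.0*(1.372 + 0.4027)
x^{k+1} = 3.2648
Step 2: z-update.
Minimize 1*z^2 + 3*z + (3.0/2)*(3.2648 - z - 0.4027)^2
FOC: (2*1 + 3.0)*z = -3 + 3.0*(3.2648 - 0.4027)
z^{k+1} = 1.1173
Step 3: u-update.
u^{k+1} = -0.4027 + 3.2648 - 1.1173 = 1.7448
Step 4: Primal residual = |3.2648 - 1.1173| = 2.1475


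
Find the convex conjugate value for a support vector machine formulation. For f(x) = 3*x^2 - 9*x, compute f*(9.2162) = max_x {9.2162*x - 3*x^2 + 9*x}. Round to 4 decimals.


f*(y) = sup_x {y*x - a*x^2 - b*x} = sup_x {(y-b)*x - a*x^2}
FOC: (y - b) - 2a*x = 0 => x* = (y - b)/(2a)
x* = (9.2162 + 9)/(2*3) = 3.036
f*(9.2162) = (y-b)^2/(4a) = (9.2162 + 9)^2/(4*3)
= 331.8299/12 = 27.6525


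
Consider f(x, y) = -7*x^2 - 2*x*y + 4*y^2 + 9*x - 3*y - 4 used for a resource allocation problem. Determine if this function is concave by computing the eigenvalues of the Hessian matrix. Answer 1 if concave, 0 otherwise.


The Hessian of f(x,y) = -7*x^2 - 2*x*y + 4*y^2 + 9*x - 3*y - 4 is:
H = [[-14, -2], [-2, 8]]
Trace = -14 + 8 = -6
Determinant = -14*8 - (-2)^2 = -116
Discriminant = (-6)^2 - 4*-116 = 500.0
Eigenvalues: lambda_1 = -14.1803, lambda_2 = 8.1803
The function is not concave.

0


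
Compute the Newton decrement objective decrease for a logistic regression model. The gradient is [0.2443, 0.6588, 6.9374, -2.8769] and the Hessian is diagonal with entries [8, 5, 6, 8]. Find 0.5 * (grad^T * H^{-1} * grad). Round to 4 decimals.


Step 1: H is diagonal, so H^(-1) * g = [0.0305, 0.1318, 1.1562, -0.3596].
Step 2: g^T H^(-1) g = sum_i g_i^2 / H_ii
  = (0.2443)^2/8 + (0.6588)^2/5 + (6.9374)^2/6 + (-2.8769)^2/8
  = 0.0075 + 0.0868 + 8.0213 + 1.0346 = 9.1501
Step 3: Objective decrease = 0.5 * g^T H^(-1) g = 4.575


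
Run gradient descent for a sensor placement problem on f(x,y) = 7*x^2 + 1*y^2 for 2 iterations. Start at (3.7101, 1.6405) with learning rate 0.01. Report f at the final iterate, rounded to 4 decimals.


Gradient descent on f(x,y) = 7*x^2 + 1*y^2.
Starting point: (3.7101, 1.6405), alpha = 0.01
Step 1: grad_x = 2*7*3.7101 = 51.9414, grad_y = 2*1*1.6405 = 3.281
  x_1 = 3.7101 - 0.01*51.9414 = 3.1907
  y_1 = 1.6405 - 0.01*3.281 = 1.6077
Step 2: grad_x = 2*7*3.1907 = 44.6696, grad_y = 2*1*1.6077 = 3.2154
  x_2 = 3.1907 - 0.01*44.6696 = 2.744
  y_2 = 1.6077 - 0.01*3.2154 = 1.5755
f(2.744, 1.5755) = 7*2.744^2 + 1*1.5755^2 = 55.1887


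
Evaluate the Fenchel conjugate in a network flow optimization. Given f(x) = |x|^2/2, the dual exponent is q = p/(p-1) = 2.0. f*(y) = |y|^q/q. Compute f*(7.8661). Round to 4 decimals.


The conjugate exponent q satisfies 1/p + 1/q = 1.
p = 2, so q = 2/(2 - 1) = 2.0
|y|^q = 7.8661^2.0 = 61.8755
f*(7.8661) = 61.8755 / 2.0 = 30.9378


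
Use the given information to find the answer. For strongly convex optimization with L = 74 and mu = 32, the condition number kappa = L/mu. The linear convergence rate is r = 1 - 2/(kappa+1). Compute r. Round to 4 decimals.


Step 1: Compute the condition number.
kappa = L/mu = 74/32 = 2.3125
Step 2: Compute the convergence rate.
r = 1 - 2/(kappa + 1) = 1 - 2*mu/(L + mu) = (L - mu)/(L + mu) = 42/106 = 0.3962


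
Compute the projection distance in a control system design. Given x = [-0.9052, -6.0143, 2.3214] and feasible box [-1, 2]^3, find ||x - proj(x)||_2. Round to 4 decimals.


Project each component onto [-1, 2].
clip(-0.9052) = -0.9052, clip(-6.0143) = -1.0, clip(2.3214) = 2.0
Projection = [-0.9052, -1.0, 2.0]
Squared diffs: [0.0, 25.1432, 0.1033]
Distance = sqrt(25.2465) = 5.0246


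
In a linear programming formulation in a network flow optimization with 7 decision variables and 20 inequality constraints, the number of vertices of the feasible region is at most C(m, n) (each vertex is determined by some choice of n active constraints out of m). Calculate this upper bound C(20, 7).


Each vertex corresponds to some choice of n active constraints out of m, so the number of vertices is at most C(m, n) = m! / (n!(m-n)!).
m = 20, n = 7
Numerator: 20 * 19 * 18 * 17 * 16 * 15 * 14
Denominator: 7! = 5040
C(20, 7) = 77520


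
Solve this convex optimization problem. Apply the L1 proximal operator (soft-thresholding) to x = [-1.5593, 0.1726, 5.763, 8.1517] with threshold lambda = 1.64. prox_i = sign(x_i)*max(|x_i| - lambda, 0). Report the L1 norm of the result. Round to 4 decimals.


Soft-thresholding with lambda = 1.64:
prox(-1.5593) = sign(-1.5593)*max(|-1.5593| - 1.64, 0) = 0.0
prox(0.1726) = sign(0.1726)*max(|0.1726| - 1.64, 0) = 0.0
prox(5.763) = sign(5.763)*max(|5.763| - 1.64, 0) = 4.123
prox(8.1517) = sign(8.1517)*max(|8.1517| - 1.64, 0) = 6.5117
prox(x) = [0.0, 0.0, 4.123, 6.5117]
||prox(x)||_1 = 0.0 + 0.0 + 4.123 + 6.5117 = 10.6347


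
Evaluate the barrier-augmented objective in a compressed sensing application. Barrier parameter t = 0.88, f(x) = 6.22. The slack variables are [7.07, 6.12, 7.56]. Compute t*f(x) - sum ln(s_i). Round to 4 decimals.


Step 1: Compute log-barrier.
ln values: [1.9559, 1.8116, 2.0229]
phi = -(1.9559 + 1.8116 + 2.0229) = -5.7903
Step 2: Compute augmented objective.
t*f(x) = 0.88*6.22 = 5.4736
Total = 5.4736 - 5.7903 = -0.3167


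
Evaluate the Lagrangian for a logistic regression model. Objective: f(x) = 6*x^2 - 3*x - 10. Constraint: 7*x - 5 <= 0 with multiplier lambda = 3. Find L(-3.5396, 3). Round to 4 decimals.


Step 1: Evaluate f(x).
f(-3.5396) = 6*(-3.5396)^2 - 3*(-3.5396) - 10 = 75.7914
Step 2: Evaluate g(x).
g(-3.5396) = 7*-3.5396 - 5 = -29.7772
Step 3: Compute Lagrangian.
L = 75.7914 + 3*-29.7772 = -13.5402
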